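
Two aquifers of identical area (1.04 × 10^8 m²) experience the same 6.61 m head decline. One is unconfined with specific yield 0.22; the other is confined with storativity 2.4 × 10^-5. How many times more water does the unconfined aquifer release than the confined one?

Unconfined: ΔV_u = Sy × A × Δh = 0.22 × 1.04 × 10^8 × 6.61 = 1.512 × 10^8 m³
Confined: ΔV_c = S × A × Δh = 2.4 × 10^-5 × 1.04 × 10^8 × 6.61 = 16500 m³
Ratio = ΔV_u / ΔV_c = Sy / S = 0.22 / 2.4 × 10^-5 = 9167

ΔV_u / ΔV_c ≈ 9170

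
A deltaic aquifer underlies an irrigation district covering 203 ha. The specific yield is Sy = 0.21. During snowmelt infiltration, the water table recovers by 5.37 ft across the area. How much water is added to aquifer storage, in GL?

ΔV ≈ 0.698 GL

A = 203 ha = 2.03 × 10^6 m²
Δh = 5.37 ft = 1.637 m
ΔV = Sy × A × Δh = 0.21 × 2.03 × 10^6 m² × 1.637 m = 6.978 × 10^5 m³
ΔV = 6.978 × 10^5 m³ = 0.6978 GL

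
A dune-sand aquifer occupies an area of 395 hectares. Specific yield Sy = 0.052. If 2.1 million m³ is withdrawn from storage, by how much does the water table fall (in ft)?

A = 395 hectares = 3.95 × 10^6 m²
ΔV = 2.1 million m³ = 2.1 × 10^6 m³
Δh = ΔV / (Sy × A) = 2.1 × 10^6 m³ / (0.052 × 3.95 × 10^6 m²) = 10.22 m
Δh = 10.22 m = 33.54 ft

Δh ≈ 33.5 ft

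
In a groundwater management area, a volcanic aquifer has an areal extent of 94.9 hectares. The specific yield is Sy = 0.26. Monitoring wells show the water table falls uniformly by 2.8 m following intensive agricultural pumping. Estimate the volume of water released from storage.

A = 94.9 hectares = 9.49 × 10^5 m²
ΔV = Sy × A × Δh = 0.26 × 9.49 × 10^5 m² × 2.8 m = 6.909 × 10^5 m³

ΔV ≈ 6.91 × 10^5 m³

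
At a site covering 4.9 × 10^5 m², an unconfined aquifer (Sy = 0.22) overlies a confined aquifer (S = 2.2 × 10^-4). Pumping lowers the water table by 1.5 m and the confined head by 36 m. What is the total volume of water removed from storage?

ΔV ≈ 1.66 × 10^5 m³

Unconfined: ΔV_u = Sy × A × Δh_u = 0.22 × 4.9 × 10^5 × 1.5 = 1.617 × 10^5 m³
Confined: ΔV_c = S × A × Δh_c = 2.2 × 10^-4 × 4.9 × 10^5 × 36 = 3881 m³
Total ΔV = 1.617 × 10^5 + 3881 = 1.656 × 10^5 m³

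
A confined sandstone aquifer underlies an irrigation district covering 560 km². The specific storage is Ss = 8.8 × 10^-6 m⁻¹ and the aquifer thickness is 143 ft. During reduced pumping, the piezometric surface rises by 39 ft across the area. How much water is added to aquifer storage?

b = 143 ft = 43.59 m
S = Ss × b = 8.8 × 10^-6 m⁻¹ × 43.59 m = 3.836 × 10^-4
A = 560 km² = 5.6 × 10^8 m²
Δh = 39 ft = 11.89 m
ΔV = S × A × Δh = 3.836 × 10^-4 × 5.6 × 10^8 m² × 11.89 m = 2.553 × 10^6 m³

ΔV ≈ 2.55 × 10^6 m³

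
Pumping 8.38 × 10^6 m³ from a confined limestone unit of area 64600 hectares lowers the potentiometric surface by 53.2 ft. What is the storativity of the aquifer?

A = 64600 hectares = 6.46 × 10^8 m²
Δh = 53.2 ft = 16.22 m
S = ΔV / (A × Δh) = 8.38 × 10^6 m³ / (6.46 × 10^8 m² × 16.22 m) = 8 × 10^-4

S ≈ 8 × 10^-4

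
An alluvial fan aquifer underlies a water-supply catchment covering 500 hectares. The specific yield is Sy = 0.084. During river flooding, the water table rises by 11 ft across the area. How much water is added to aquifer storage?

ΔV ≈ 1.41 × 10^6 m³

A = 500 hectares = 5 × 10^6 m²
Δh = 11 ft = 3.353 m
ΔV = Sy × A × Δh = 0.084 × 5 × 10^6 m² × 3.353 m = 1.408 × 10^6 m³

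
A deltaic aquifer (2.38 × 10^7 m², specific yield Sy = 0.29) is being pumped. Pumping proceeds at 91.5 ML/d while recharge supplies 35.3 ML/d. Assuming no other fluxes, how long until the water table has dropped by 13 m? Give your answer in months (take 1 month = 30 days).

t ≈ 53.2 months

ΔV = Sy × A × Δh = 0.29 × 2.38 × 10^7 × 13 = 8.973 × 10^7 m³
Net withdrawal = 91.5 − 35.3 = 56.2 ML/d = 56200 m³/d
t = ΔV / Q = 8.973 × 10^7 m³ / 56200 m³/d = 1597 d
t = 1597 d ≈ 53.22 months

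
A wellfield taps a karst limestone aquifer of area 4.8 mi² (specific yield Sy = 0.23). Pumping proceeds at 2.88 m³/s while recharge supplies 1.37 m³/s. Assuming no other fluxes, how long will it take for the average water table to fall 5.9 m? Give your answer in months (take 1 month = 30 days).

A = 4.8 mi² = 1.243 × 10^7 m²
ΔV = Sy × A × Δh = 0.23 × 1.243 × 10^7 × 5.9 = 1.687 × 10^7 m³
Net withdrawal = 2.88 − 1.37 = 1.51 m³/s = 1.305 × 10^5 m³/d
t = ΔV / Q = 1.687 × 10^7 m³ / 1.305 × 10^5 m³/d = 129.3 d
t = 129.3 d ≈ 4.31 months

t ≈ 4.31 months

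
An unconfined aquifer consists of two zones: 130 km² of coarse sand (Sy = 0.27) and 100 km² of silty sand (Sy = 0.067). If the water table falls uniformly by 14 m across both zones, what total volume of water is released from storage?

ΔV ≈ 5.85 × 10^8 m³

A₁ = 130 km² = 1.3 × 10^8 m²; A₂ = 100 km² = 1 × 10^8 m²
ΔV₁ = 0.27 × 1.3 × 10^8 × 14 = 4.914 × 10^8 m³
ΔV₂ = 0.067 × 1 × 10^8 × 14 = 9.38 × 10^7 m³
ΔV = ΔV₁ + ΔV₂ = 5.852 × 10^8 m³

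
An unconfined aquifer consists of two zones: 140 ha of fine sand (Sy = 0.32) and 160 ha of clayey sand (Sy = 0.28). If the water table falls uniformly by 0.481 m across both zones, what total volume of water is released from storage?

A₁ = 140 ha = 1.4 × 10^6 m²; A₂ = 160 ha = 1.6 × 10^6 m²
ΔV₁ = 0.32 × 1.4 × 10^6 × 0.481 = 2.155 × 10^5 m³
ΔV₂ = 0.28 × 1.6 × 10^6 × 0.481 = 2.155 × 10^5 m³
ΔV = ΔV₁ + ΔV₂ = 4.31 × 10^5 m³

ΔV ≈ 4.31 × 10^5 m³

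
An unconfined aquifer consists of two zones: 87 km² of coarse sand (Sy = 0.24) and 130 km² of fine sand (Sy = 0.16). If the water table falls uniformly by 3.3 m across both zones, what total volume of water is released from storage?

A₁ = 87 km² = 8.7 × 10^7 m²; A₂ = 130 km² = 1.3 × 10^8 m²
ΔV₁ = 0.24 × 8.7 × 10^7 × 3.3 = 6.89 × 10^7 m³
ΔV₂ = 0.16 × 1.3 × 10^8 × 3.3 = 6.864 × 10^7 m³
ΔV = ΔV₁ + ΔV₂ = 1.375 × 10^8 m³

ΔV ≈ 1.38 × 10^8 m³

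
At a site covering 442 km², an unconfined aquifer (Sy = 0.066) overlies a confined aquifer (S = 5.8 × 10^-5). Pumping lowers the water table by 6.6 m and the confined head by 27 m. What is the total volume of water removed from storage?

A = 442 km² = 4.42 × 10^8 m²
Unconfined: ΔV_u = Sy × A × Δh_u = 0.066 × 4.42 × 10^8 × 6.6 = 1.925 × 10^8 m³
Confined: ΔV_c = S × A × Δh_c = 5.8 × 10^-5 × 4.42 × 10^8 × 27 = 6.922 × 10^5 m³
Total ΔV = 1.925 × 10^8 + 6.922 × 10^5 = 1.932 × 10^8 m³

ΔV ≈ 1.93 × 10^8 m³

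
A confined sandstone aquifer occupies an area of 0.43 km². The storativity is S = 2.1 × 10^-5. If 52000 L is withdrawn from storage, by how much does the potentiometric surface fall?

A = 0.43 km² = 4.3 × 10^5 m²
ΔV = 52000 L = 52 m³
Δh = ΔV / (S × A) = 52 m³ / (2.1 × 10^-5 × 4.3 × 10^5 m²) = 5.759 m

Δh ≈ 5.76 m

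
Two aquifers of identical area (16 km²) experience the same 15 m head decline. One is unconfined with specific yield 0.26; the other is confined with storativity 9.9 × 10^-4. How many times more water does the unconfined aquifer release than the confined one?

A = 16 km² = 1.6 × 10^7 m²
Unconfined: ΔV_u = Sy × A × Δh = 0.26 × 1.6 × 10^7 × 15 = 6.24 × 10^7 m³
Confined: ΔV_c = S × A × Δh = 9.9 × 10^-4 × 1.6 × 10^7 × 15 = 2.376 × 10^5 m³
Ratio = ΔV_u / ΔV_c = Sy / S = 0.26 / 9.9 × 10^-4 = 262.6

ΔV_u / ΔV_c ≈ 263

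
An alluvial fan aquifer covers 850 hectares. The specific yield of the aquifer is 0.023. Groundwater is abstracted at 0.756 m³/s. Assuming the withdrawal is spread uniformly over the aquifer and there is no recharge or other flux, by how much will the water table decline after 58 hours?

A = 850 hectares = 8.5 × 10^6 m²
Q = 0.756 m³/s = 65320 m³/d
t = 58 hours = 2.417 d
ΔV = Q × t = 65320 m³/d × 2.417 d = 1.579 × 10^5 m³
Δh = ΔV / (Sy × A) = 1.579 × 10^5 / (0.023 × 8.5 × 10^6) = 0.8074 m

Δh ≈ 0.807 m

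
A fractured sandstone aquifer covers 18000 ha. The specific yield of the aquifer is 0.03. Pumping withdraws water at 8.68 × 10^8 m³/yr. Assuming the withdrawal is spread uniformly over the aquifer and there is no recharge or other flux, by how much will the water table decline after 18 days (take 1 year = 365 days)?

A = 18000 ha = 1.8 × 10^8 m²
Q = 8.68 × 10^8 m³/yr = 2.378 × 10^6 m³/d
ΔV = Q × t = 2.378 × 10^6 m³/d × 18 d = 4.281 × 10^7 m³
Δh = ΔV / (Sy × A) = 4.281 × 10^7 / (0.03 × 1.8 × 10^8) = 7.927 m

Δh ≈ 7.93 m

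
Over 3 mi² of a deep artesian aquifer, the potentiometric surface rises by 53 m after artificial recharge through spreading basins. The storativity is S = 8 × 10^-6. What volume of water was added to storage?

ΔV ≈ 3290 m³

A = 3 mi² = 7.77 × 10^6 m²
ΔV = S × A × Δh = 8 × 10^-6 × 7.77 × 10^6 m² × 53 m = 3294 m³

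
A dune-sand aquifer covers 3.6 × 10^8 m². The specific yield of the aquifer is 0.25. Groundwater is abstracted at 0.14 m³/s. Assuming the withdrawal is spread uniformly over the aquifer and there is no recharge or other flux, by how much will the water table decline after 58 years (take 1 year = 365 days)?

Q = 0.14 m³/s = 12100 m³/d
t = 58 years = 21170 d
ΔV = Q × t = 12100 m³/d × 21170 d = 2.561 × 10^8 m³
Δh = ΔV / (Sy × A) = 2.561 × 10^8 / (0.25 × 3.6 × 10^8) = 2.845 m

Δh ≈ 2.85 m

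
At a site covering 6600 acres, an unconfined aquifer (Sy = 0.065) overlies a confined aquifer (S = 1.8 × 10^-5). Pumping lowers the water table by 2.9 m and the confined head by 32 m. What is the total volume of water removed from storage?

ΔV ≈ 5.05 × 10^6 m³

A = 6600 acres = 2.671 × 10^7 m²
Unconfined: ΔV_u = Sy × A × Δh_u = 0.065 × 2.671 × 10^7 × 2.9 = 5.035 × 10^6 m³
Confined: ΔV_c = S × A × Δh_c = 1.8 × 10^-5 × 2.671 × 10^7 × 32 = 15380 m³
Total ΔV = 5.035 × 10^6 + 15380 = 5.05 × 10^6 m³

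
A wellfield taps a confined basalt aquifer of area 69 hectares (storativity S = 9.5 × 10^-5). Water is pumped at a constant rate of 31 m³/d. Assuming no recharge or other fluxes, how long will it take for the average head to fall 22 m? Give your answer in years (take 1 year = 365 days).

t ≈ 0.127 years

A = 69 hectares = 6.9 × 10^5 m²
ΔV = S × A × Δh = 9.5 × 10^-5 × 6.9 × 10^5 × 22 = 1442 m³
t = ΔV / Q = 1442 m³ / 31 m³/d = 46.52 d
t = 46.52 d ≈ 0.1275 years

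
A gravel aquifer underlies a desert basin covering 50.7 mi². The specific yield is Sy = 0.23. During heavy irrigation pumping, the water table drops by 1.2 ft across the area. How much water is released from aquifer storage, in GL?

ΔV ≈ 11 GL

A = 50.7 mi² = 1.313 × 10^8 m²
Δh = 1.2 ft = 0.3658 m
ΔV = Sy × A × Δh = 0.23 × 1.313 × 10^8 m² × 0.3658 m = 1.105 × 10^7 m³
ΔV = 1.105 × 10^7 m³ = 11.05 GL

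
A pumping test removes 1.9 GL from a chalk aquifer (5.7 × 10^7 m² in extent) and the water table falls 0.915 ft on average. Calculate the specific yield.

Sy ≈ 0.12

Δh = 0.915 ft = 0.2789 m
ΔV = 1.9 GL = 1.9 × 10^6 m³
Sy = ΔV / (A × Δh) = 1.9 × 10^6 m³ / (5.7 × 10^7 m² × 0.2789 m) = 0.1195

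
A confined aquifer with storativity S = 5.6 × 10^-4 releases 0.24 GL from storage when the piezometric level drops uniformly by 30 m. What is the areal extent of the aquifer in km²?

ΔV = 0.24 GL = 2.4 × 10^5 m³
A = ΔV / (S × Δh) = 2.4 × 10^5 / (5.6 × 10^-4 × 30) = 1.429 × 10^7 m²
A = 1.429 × 10^7 m² = 14.29 km²

A ≈ 14.3 km²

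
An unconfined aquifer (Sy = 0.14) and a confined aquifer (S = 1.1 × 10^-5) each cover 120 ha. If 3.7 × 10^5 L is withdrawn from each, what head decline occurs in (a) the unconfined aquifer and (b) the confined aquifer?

A = 120 ha = 1.2 × 10^6 m²
ΔV = 3.7 × 10^5 L = 370 m³
Unconfined: Δh_u = ΔV/(Sy·A) = 370/(0.14 × 1.2 × 10^6) = 0.002202 m
Confined: Δh_c = ΔV/(S·A) = 370/(1.1 × 10^-5 × 1.2 × 10^6) = 28.03 m

Δh_u ≈ 0.0022 m; Δh_c ≈ 28 m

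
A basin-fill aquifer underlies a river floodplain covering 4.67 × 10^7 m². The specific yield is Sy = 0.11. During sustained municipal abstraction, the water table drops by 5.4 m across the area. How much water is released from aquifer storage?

ΔV = Sy × A × Δh = 0.11 × 4.67 × 10^7 m² × 5.4 m = 2.774 × 10^7 m³

ΔV ≈ 2.77 × 10^7 m³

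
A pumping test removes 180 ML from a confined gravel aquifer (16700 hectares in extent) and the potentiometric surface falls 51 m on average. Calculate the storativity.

S ≈ 2.1 × 10^-5

A = 16700 hectares = 1.67 × 10^8 m²
ΔV = 180 ML = 1.8 × 10^5 m³
S = ΔV / (A × Δh) = 1.8 × 10^5 m³ / (1.67 × 10^8 m² × 51 m) = 2.113 × 10^-5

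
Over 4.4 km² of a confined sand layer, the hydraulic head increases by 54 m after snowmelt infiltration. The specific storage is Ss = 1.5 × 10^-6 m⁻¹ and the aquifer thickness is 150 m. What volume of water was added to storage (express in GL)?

ΔV ≈ 0.0535 GL

S = Ss × b = 1.5 × 10^-6 m⁻¹ × 150 m = 2.25 × 10^-4
A = 4.4 km² = 4.4 × 10^6 m²
ΔV = S × A × Δh = 2.25 × 10^-4 × 4.4 × 10^6 m² × 54 m = 53460 m³
ΔV = 53460 m³ = 0.05346 GL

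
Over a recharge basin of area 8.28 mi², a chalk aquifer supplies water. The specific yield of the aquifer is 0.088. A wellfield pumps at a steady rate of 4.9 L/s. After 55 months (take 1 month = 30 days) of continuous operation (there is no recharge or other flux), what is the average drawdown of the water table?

A = 8.28 mi² = 2.145 × 10^7 m²
Q = 4.9 L/s = 423.4 m³/d
t = 55 months = 1650 d
ΔV = Q × t = 423.4 m³/d × 1650 d = 6.985 × 10^5 m³
Δh = ΔV / (Sy × A) = 6.985 × 10^5 / (0.088 × 2.145 × 10^7) = 0.3702 m

Δh ≈ 0.37 m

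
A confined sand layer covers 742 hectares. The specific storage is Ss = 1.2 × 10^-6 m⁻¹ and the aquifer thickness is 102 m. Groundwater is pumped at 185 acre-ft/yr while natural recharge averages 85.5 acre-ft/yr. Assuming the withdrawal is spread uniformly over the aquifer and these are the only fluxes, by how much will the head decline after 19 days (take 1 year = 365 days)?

S = Ss × b = 1.2 × 10^-6 m⁻¹ × 102 m = 1.224 × 10^-4
A = 742 hectares = 7.42 × 10^6 m²
Net abstraction = 185 − 85.5 = 99.5 acre-ft/yr
Q_net = 99.5 acre-ft/yr = 336.3 m³/d
ΔV = Q × t = 336.3 m³/d × 19 d = 6389 m³
Δh = ΔV / (S × A) = 6389 / (1.224 × 10^-4 × 7.42 × 10^6) = 7.034 m

Δh ≈ 7.03 m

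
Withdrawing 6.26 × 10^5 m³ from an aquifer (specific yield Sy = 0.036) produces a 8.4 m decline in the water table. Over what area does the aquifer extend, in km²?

A ≈ 2.07 km²

A = ΔV / (Sy × Δh) = 6.26 × 10^5 / (0.036 × 8.4) = 2.07 × 10^6 m²
A = 2.07 × 10^6 m² = 2.07 km²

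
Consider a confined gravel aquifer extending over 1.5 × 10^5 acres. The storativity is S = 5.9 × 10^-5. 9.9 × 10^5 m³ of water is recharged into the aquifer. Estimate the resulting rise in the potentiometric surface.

Δh ≈ 27.6 m

A = 1.5 × 10^5 acres = 6.07 × 10^8 m²
Δh = ΔV / (S × A) = 9.9 × 10^5 m³ / (5.9 × 10^-5 × 6.07 × 10^8 m²) = 27.64 m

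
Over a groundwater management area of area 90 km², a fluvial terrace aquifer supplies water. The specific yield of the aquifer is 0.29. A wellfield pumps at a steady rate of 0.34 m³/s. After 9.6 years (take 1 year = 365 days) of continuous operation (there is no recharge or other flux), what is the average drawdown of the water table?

A = 90 km² = 9 × 10^7 m²
Q = 0.34 m³/s = 29380 m³/d
t = 9.6 years = 3504 d
ΔV = Q × t = 29380 m³/d × 3504 d = 1.029 × 10^8 m³
Δh = ΔV / (Sy × A) = 1.029 × 10^8 / (0.29 × 9 × 10^7) = 3.944 m

Δh ≈ 3.94 m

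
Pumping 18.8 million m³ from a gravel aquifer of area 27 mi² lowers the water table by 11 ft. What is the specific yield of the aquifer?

A = 27 mi² = 6.993 × 10^7 m²
Δh = 11 ft = 3.353 m
ΔV = 18.8 million m³ = 1.88 × 10^7 m³
Sy = ΔV / (A × Δh) = 1.88 × 10^7 m³ / (6.993 × 10^7 m² × 3.353 m) = 0.08018

Sy ≈ 0.08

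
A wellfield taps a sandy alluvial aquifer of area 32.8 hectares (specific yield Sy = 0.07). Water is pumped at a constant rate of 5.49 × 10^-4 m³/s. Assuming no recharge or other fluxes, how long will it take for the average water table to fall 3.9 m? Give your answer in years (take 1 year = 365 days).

A = 32.8 hectares = 3.28 × 10^5 m²
ΔV = Sy × A × Δh = 0.07 × 3.28 × 10^5 × 3.9 = 89540 m³
Q = 5.49 × 10^-4 m³/s = 47.43 m³/d
t = ΔV / Q = 89540 m³ / 47.43 m³/d = 1888 d
t = 1888 d ≈ 5.172 years

t ≈ 5.17 years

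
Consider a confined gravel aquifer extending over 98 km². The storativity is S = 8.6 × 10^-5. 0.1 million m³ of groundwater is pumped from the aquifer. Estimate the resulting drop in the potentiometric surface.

Δh ≈ 11.9 m

A = 98 km² = 9.8 × 10^7 m²
ΔV = 0.1 million m³ = 1 × 10^5 m³
Δh = ΔV / (S × A) = 1 × 10^5 m³ / (8.6 × 10^-5 × 9.8 × 10^7 m²) = 11.87 m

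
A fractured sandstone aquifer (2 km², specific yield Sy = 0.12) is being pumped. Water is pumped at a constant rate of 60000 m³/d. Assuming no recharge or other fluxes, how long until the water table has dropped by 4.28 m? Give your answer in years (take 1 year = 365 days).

t ≈ 0.0469 years

A = 2 km² = 2 × 10^6 m²
ΔV = Sy × A × Δh = 0.12 × 2 × 10^6 × 4.28 = 1.027 × 10^6 m³
t = ΔV / Q = 1.027 × 10^6 m³ / 60000 m³/d = 17.12 d
t = 17.12 d ≈ 0.0469 years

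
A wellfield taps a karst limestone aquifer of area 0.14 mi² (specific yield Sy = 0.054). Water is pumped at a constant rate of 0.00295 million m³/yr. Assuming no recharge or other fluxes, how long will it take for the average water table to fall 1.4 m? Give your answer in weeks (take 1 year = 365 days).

A = 0.14 mi² = 3.626 × 10^5 m²
ΔV = Sy × A × Δh = 0.054 × 3.626 × 10^5 × 1.4 = 27410 m³
Q = 0.00295 million m³/yr = 8.082 m³/d
t = ΔV / Q = 27410 m³ / 8.082 m³/d = 3392 d
t = 3392 d ≈ 484.5 weeks

t ≈ 485 weeks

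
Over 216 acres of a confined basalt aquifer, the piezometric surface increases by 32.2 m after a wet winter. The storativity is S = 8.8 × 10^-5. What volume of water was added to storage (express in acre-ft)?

A = 216 acres = 8.741 × 10^5 m²
ΔV = S × A × Δh = 8.8 × 10^-5 × 8.741 × 10^5 m² × 32.2 m = 2477 m³
ΔV = 2477 m³ = 2.008 acre-ft

ΔV ≈ 2.01 acre-ft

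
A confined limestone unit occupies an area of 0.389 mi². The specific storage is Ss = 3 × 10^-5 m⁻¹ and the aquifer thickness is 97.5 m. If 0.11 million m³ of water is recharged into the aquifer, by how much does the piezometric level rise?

Δh ≈ 37.3 m

S = Ss × b = 3 × 10^-5 m⁻¹ × 97.5 m = 2.925 × 10^-3
A = 0.389 mi² = 1.008 × 10^6 m²
ΔV = 0.11 million m³ = 1.1 × 10^5 m³
Δh = ΔV / (S × A) = 1.1 × 10^5 m³ / (0.002925 × 1.008 × 10^6 m²) = 37.33 m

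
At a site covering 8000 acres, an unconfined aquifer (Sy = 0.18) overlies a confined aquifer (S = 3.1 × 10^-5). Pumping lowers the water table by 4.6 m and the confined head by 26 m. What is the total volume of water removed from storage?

ΔV ≈ 2.68 × 10^7 m³

A = 8000 acres = 3.237 × 10^7 m²
Unconfined: ΔV_u = Sy × A × Δh_u = 0.18 × 3.237 × 10^7 × 4.6 = 2.681 × 10^7 m³
Confined: ΔV_c = S × A × Δh_c = 3.1 × 10^-5 × 3.237 × 10^7 × 26 = 26090 m³
Total ΔV = 2.681 × 10^7 + 26090 = 2.683 × 10^7 m³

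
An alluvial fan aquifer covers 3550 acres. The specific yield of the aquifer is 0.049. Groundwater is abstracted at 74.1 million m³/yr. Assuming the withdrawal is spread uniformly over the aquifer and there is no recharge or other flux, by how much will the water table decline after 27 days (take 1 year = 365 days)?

A = 3550 acres = 1.437 × 10^7 m²
Q = 74.1 million m³/yr = 2.03 × 10^5 m³/d
ΔV = Q × t = 2.03 × 10^5 m³/d × 27 d = 5.481 × 10^6 m³
Δh = ΔV / (Sy × A) = 5.481 × 10^6 / (0.049 × 1.437 × 10^7) = 7.787 m

Δh ≈ 7.79 m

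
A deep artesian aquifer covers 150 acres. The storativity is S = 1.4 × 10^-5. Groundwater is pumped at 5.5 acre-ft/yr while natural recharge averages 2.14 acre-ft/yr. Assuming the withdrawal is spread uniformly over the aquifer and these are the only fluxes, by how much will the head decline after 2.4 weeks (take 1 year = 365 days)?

A = 150 acres = 6.07 × 10^5 m²
Net abstraction = 5.5 − 2.14 = 3.36 acre-ft/yr
Q_net = 3.36 acre-ft/yr = 11.35 m³/d
t = 2.4 weeks = 16.8 d
ΔV = Q × t = 11.35 m³/d × 16.8 d = 190.8 m³
Δh = ΔV / (S × A) = 190.8 / (1.4 × 10^-5 × 6.07 × 10^5) = 22.45 m

Δh ≈ 22.4 m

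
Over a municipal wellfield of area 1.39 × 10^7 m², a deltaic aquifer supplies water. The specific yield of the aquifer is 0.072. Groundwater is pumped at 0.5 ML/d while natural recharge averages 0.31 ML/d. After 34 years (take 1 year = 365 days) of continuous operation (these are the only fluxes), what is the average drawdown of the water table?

Net abstraction = 0.5 − 0.31 = 0.19 ML/d
Q_net = 0.19 ML/d = 190 m³/d
t = 34 years = 12410 d
ΔV = Q × t = 190 m³/d × 12410 d = 2.358 × 10^6 m³
Δh = ΔV / (Sy × A) = 2.358 × 10^6 / (0.072 × 1.39 × 10^7) = 2.356 m

Δh ≈ 2.36 m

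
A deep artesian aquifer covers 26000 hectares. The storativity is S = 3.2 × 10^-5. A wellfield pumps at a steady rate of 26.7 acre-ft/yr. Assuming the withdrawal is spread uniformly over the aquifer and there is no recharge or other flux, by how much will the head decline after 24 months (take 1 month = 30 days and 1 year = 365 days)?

A = 26000 hectares = 2.6 × 10^8 m²
Q = 26.7 acre-ft/yr = 90.23 m³/d
t = 24 months = 720 d
ΔV = Q × t = 90.23 m³/d × 720 d = 64970 m³
Δh = ΔV / (S × A) = 64970 / (3.2 × 10^-5 × 2.6 × 10^8) = 7.808 m

Δh ≈ 7.81 m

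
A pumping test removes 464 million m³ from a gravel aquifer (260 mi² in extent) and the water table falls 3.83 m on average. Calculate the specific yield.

Sy ≈ 0.18

A = 260 mi² = 6.734 × 10^8 m²
ΔV = 464 million m³ = 4.64 × 10^8 m³
Sy = ΔV / (A × Δh) = 4.64 × 10^8 m³ / (6.734 × 10^8 m² × 3.83 m) = 0.1799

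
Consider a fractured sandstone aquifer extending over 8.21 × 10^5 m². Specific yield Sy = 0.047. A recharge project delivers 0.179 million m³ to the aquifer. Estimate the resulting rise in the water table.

ΔV = 0.179 million m³ = 1.79 × 10^5 m³
Δh = ΔV / (Sy × A) = 1.79 × 10^5 m³ / (0.047 × 8.21 × 10^5 m²) = 4.639 m

Δh ≈ 4.64 m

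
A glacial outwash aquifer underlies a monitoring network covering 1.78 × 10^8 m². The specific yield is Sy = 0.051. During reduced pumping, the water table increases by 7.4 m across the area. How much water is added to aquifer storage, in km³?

ΔV ≈ 0.0672 km³

ΔV = Sy × A × Δh = 0.051 × 1.78 × 10^8 m² × 7.4 m = 6.718 × 10^7 m³
ΔV = 6.718 × 10^7 m³ = 0.06718 km³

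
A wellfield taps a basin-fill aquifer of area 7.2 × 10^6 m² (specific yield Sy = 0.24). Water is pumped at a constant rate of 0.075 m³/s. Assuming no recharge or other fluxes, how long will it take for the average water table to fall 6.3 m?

ΔV = Sy × A × Δh = 0.24 × 7.2 × 10^6 × 6.3 = 1.089 × 10^7 m³
Q = 0.075 m³/s = 6480 m³/d
t = ΔV / Q = 1.089 × 10^7 m³ / 6480 m³/d = 1680 d

t ≈ 1680 days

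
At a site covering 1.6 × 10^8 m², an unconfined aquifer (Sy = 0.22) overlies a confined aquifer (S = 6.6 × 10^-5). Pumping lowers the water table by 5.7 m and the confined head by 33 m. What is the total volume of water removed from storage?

ΔV ≈ 2.01 × 10^8 m³

Unconfined: ΔV_u = Sy × A × Δh_u = 0.22 × 1.6 × 10^8 × 5.7 = 2.006 × 10^8 m³
Confined: ΔV_c = S × A × Δh_c = 6.6 × 10^-5 × 1.6 × 10^8 × 33 = 3.485 × 10^5 m³
Total ΔV = 2.006 × 10^8 + 3.485 × 10^5 = 2.01 × 10^8 m³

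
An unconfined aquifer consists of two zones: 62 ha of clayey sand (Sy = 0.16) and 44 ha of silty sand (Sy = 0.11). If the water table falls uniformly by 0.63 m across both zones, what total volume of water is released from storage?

A₁ = 62 ha = 6.2 × 10^5 m²; A₂ = 44 ha = 4.4 × 10^5 m²
ΔV₁ = 0.16 × 6.2 × 10^5 × 0.63 = 62500 m³
ΔV₂ = 0.11 × 4.4 × 10^5 × 0.63 = 30490 m³
ΔV = ΔV₁ + ΔV₂ = 92990 m³

ΔV ≈ 93000 m³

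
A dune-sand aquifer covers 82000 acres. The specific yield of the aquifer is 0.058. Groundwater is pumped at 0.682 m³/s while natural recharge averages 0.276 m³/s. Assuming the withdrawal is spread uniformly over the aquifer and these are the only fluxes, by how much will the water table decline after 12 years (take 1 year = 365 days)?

Δh ≈ 7.98 m

A = 82000 acres = 3.318 × 10^8 m²
Net abstraction = 0.682 − 0.276 = 0.406 m³/s
Q_net = 0.406 m³/s = 35080 m³/d
t = 12 years = 4380 d
ΔV = Q × t = 35080 m³/d × 4380 d = 1.536 × 10^8 m³
Δh = ΔV / (Sy × A) = 1.536 × 10^8 / (0.058 × 3.318 × 10^8) = 7.983 m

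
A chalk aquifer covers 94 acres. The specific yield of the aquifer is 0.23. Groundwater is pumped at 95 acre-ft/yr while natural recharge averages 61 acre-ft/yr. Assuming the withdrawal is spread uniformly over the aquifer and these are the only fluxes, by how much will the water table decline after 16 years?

Δh ≈ 7.67 m

A = 94 acres = 3.804 × 10^5 m²
Net abstraction = 95 − 61 = 34 acre-ft/yr
Q_net = 34 acre-ft/yr = 114.9 m³/d
t = 16 years = 5840 d
ΔV = Q × t = 114.9 m³/d × 5840 d = 6.71 × 10^5 m³
Δh = ΔV / (Sy × A) = 6.71 × 10^5 / (0.23 × 3.804 × 10^5) = 7.669 m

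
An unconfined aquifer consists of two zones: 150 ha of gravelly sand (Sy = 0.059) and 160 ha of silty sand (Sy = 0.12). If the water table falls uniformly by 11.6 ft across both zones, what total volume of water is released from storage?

A₁ = 150 ha = 1.5 × 10^6 m²; A₂ = 160 ha = 1.6 × 10^6 m²
Δh = 11.6 ft = 3.536 m
ΔV₁ = 0.059 × 1.5 × 10^6 × 3.536 = 3.129 × 10^5 m³
ΔV₂ = 0.12 × 1.6 × 10^6 × 3.536 = 6.789 × 10^5 m³
ΔV = ΔV₁ + ΔV₂ = 9.918 × 10^5 m³

ΔV ≈ 9.92 × 10^5 m³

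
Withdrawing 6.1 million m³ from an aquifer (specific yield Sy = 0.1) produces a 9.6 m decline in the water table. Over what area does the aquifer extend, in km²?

ΔV = 6.1 million m³ = 6.1 × 10^6 m³
A = ΔV / (Sy × Δh) = 6.1 × 10^6 / (0.1 × 9.6) = 6.354 × 10^6 m²
A = 6.354 × 10^6 m² = 6.354 km²

A ≈ 6.35 km²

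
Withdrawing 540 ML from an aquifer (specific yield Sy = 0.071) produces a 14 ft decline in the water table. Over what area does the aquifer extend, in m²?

A ≈ 1.78 × 10^6 m²

Δh = 14 ft = 4.267 m
ΔV = 540 ML = 5.4 × 10^5 m³
A = ΔV / (Sy × Δh) = 5.4 × 10^5 / (0.071 × 4.267) = 1.782 × 10^6 m²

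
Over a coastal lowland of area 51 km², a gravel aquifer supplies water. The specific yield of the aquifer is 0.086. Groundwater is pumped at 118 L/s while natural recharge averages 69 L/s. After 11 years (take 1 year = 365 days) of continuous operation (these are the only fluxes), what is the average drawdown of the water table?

Δh ≈ 3.88 m

A = 51 km² = 5.1 × 10^7 m²
Net abstraction = 118 − 69 = 49 L/s
Q_net = 49 L/s = 4234 m³/d
t = 11 years = 4015 d
ΔV = Q × t = 4234 m³/d × 4015 d = 1.7 × 10^7 m³
Δh = ΔV / (Sy × A) = 1.7 × 10^7 / (0.086 × 5.1 × 10^7) = 3.875 m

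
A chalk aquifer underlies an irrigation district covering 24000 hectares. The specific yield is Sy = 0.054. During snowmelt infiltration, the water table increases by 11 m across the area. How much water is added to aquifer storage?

A = 24000 hectares = 2.4 × 10^8 m²
ΔV = Sy × A × Δh = 0.054 × 2.4 × 10^8 m² × 11 m = 1.426 × 10^8 m³

ΔV ≈ 1.43 × 10^8 m³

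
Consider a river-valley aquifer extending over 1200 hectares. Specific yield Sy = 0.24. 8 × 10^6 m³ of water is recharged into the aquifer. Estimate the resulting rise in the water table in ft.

A = 1200 hectares = 1.2 × 10^7 m²
Δh = ΔV / (Sy × A) = 8 × 10^6 m³ / (0.24 × 1.2 × 10^7 m²) = 2.778 m
Δh = 2.778 m = 9.113 ft

Δh ≈ 9.11 ft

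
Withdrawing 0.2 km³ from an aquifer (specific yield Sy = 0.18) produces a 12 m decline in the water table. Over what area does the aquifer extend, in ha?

ΔV = 0.2 km³ = 2 × 10^8 m³
A = ΔV / (Sy × Δh) = 2 × 10^8 / (0.18 × 12) = 9.259 × 10^7 m²
A = 9.259 × 10^7 m² = 9259 ha

A ≈ 9260 ha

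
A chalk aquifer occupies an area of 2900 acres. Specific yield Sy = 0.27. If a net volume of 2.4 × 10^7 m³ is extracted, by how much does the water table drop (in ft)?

A = 2900 acres = 1.174 × 10^7 m²
Δh = ΔV / (Sy × A) = 2.4 × 10^7 m³ / (0.27 × 1.174 × 10^7 m²) = 7.574 m
Δh = 7.574 m = 24.85 ft

Δh ≈ 24.8 ft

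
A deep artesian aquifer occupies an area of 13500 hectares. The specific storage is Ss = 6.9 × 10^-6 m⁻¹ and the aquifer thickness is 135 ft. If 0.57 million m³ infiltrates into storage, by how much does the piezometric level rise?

Δh ≈ 14.9 m

b = 135 ft = 41.15 m
S = Ss × b = 6.9 × 10^-6 m⁻¹ × 41.15 m = 2.839 × 10^-4
A = 13500 hectares = 1.35 × 10^8 m²
ΔV = 0.57 million m³ = 5.7 × 10^5 m³
Δh = ΔV / (S × A) = 5.7 × 10^5 m³ / (2.839 × 10^-4 × 1.35 × 10^8 m²) = 14.87 m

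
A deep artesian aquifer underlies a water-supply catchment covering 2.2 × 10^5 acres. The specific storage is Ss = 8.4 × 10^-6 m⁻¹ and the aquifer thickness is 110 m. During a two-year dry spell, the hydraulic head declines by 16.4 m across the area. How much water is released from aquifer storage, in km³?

ΔV ≈ 0.0135 km³

S = Ss × b = 8.4 × 10^-6 m⁻¹ × 110 m = 9.24 × 10^-4
A = 2.2 × 10^5 acres = 8.903 × 10^8 m²
ΔV = S × A × Δh = 9.24 × 10^-4 × 8.903 × 10^8 m² × 16.4 m = 1.349 × 10^7 m³
ΔV = 1.349 × 10^7 m³ = 0.01349 km³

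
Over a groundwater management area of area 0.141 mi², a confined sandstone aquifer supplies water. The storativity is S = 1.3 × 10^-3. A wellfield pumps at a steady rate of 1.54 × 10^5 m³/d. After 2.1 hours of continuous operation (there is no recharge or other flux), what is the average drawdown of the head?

Δh ≈ 28.4 m

A = 0.141 mi² = 3.652 × 10^5 m²
t = 2.1 hours = 0.0875 d
ΔV = Q × t = 1.54 × 10^5 m³/d × 0.0875 d = 13480 m³
Δh = ΔV / (S × A) = 13480 / (0.0013 × 3.652 × 10^5) = 28.38 m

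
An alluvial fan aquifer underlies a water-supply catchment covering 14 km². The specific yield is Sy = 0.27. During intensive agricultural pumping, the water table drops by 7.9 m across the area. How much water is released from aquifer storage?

ΔV ≈ 2.99 × 10^7 m³

A = 14 km² = 1.4 × 10^7 m²
ΔV = Sy × A × Δh = 0.27 × 1.4 × 10^7 m² × 7.9 m = 2.986 × 10^7 m³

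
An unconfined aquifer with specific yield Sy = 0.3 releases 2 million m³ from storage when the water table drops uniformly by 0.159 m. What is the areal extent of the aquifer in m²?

ΔV = 2 million m³ = 2 × 10^6 m³
A = ΔV / (Sy × Δh) = 2 × 10^6 / (0.3 × 0.159) = 4.193 × 10^7 m²

A ≈ 4.19 × 10^7 m²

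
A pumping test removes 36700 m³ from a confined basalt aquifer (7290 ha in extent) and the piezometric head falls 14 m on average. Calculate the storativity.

A = 7290 ha = 7.29 × 10^7 m²
S = ΔV / (A × Δh) = 36700 m³ / (7.29 × 10^7 m² × 14 m) = 3.596 × 10^-5

S ≈ 3.6 × 10^-5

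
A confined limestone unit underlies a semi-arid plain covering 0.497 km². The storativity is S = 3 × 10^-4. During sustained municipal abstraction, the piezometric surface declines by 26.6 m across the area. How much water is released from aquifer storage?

A = 0.497 km² = 4.97 × 10^5 m²
ΔV = S × A × Δh = 3 × 10^-4 × 4.97 × 10^5 m² × 26.6 m = 3966 m³

ΔV ≈ 3970 m³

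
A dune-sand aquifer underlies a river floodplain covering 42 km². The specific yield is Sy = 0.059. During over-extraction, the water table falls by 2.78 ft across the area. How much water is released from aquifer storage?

A = 42 km² = 4.2 × 10^7 m²
Δh = 2.78 ft = 0.8473 m
ΔV = Sy × A × Δh = 0.059 × 4.2 × 10^7 m² × 0.8473 m = 2.1 × 10^6 m³

ΔV ≈ 2.1 × 10^6 m³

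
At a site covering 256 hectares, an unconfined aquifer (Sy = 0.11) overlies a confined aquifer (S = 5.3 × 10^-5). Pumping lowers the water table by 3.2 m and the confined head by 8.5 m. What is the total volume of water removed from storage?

ΔV ≈ 9.02 × 10^5 m³

A = 256 hectares = 2.56 × 10^6 m²
Unconfined: ΔV_u = Sy × A × Δh_u = 0.11 × 2.56 × 10^6 × 3.2 = 9.011 × 10^5 m³
Confined: ΔV_c = S × A × Δh_c = 5.3 × 10^-5 × 2.56 × 10^6 × 8.5 = 1153 m³
Total ΔV = 9.011 × 10^5 + 1153 = 9.023 × 10^5 m³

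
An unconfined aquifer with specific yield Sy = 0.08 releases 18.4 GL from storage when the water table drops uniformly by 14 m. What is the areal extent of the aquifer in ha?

ΔV = 18.4 GL = 1.84 × 10^7 m³
A = ΔV / (Sy × Δh) = 1.84 × 10^7 / (0.08 × 14) = 1.643 × 10^7 m²
A = 1.643 × 10^7 m² = 1643 ha

A ≈ 1640 ha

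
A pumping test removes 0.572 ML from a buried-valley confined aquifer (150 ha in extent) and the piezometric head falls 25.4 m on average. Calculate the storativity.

A = 150 ha = 1.5 × 10^6 m²
ΔV = 0.572 ML = 572 m³
S = ΔV / (A × Δh) = 572 m³ / (1.5 × 10^6 m² × 25.4 m) = 1.501 × 10^-5

S ≈ 1.5 × 10^-5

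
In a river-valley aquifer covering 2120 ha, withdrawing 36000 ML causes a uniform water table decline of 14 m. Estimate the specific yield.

Sy ≈ 0.12

A = 2120 ha = 2.12 × 10^7 m²
ΔV = 36000 ML = 3.6 × 10^7 m³
Sy = ΔV / (A × Δh) = 3.6 × 10^7 m³ / (2.12 × 10^7 m² × 14 m) = 0.1213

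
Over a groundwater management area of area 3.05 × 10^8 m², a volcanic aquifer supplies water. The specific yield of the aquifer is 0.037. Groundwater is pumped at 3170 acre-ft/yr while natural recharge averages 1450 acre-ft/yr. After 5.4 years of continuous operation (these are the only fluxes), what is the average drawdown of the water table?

Δh ≈ 1.02 m

Net abstraction = 3170 − 1450 = 1720 acre-ft/yr
Q_net = 1720 acre-ft/yr = 5813 m³/d
t = 5.4 years = 1971 d
ΔV = Q × t = 5813 m³/d × 1971 d = 1.146 × 10^7 m³
Δh = ΔV / (Sy × A) = 1.146 × 10^7 / (0.037 × 3.05 × 10^8) = 1.015 m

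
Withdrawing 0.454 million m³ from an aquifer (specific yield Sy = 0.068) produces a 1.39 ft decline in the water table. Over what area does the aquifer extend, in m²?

A ≈ 1.58 × 10^7 m²

Δh = 1.39 ft = 0.4237 m
ΔV = 0.454 million m³ = 4.54 × 10^5 m³
A = ΔV / (Sy × Δh) = 4.54 × 10^5 / (0.068 × 0.4237) = 1.576 × 10^7 m²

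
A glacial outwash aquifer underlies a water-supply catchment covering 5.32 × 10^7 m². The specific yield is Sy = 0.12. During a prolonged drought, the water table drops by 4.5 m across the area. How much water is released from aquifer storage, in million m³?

ΔV ≈ 28.7 million m³

ΔV = Sy × A × Δh = 0.12 × 5.32 × 10^7 m² × 4.5 m = 2.873 × 10^7 m³
ΔV = 2.873 × 10^7 m³ = 28.73 million m³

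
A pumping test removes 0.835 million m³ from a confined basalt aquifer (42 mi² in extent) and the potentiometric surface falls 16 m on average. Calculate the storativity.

S ≈ 4.8 × 10^-4

A = 42 mi² = 1.088 × 10^8 m²
ΔV = 0.835 million m³ = 8.35 × 10^5 m³
S = ΔV / (A × Δh) = 8.35 × 10^5 m³ / (1.088 × 10^8 m² × 16 m) = 4.798 × 10^-4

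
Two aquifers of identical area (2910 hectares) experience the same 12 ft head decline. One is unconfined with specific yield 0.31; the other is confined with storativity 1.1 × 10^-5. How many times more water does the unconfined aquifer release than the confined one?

ΔV_u / ΔV_c ≈ 28200

A = 2910 hectares = 2.91 × 10^7 m²
Δh = 12 ft = 3.658 m
Unconfined: ΔV_u = Sy × A × Δh = 0.31 × 2.91 × 10^7 × 3.658 = 3.3 × 10^7 m³
Confined: ΔV_c = S × A × Δh = 1.1 × 10^-5 × 2.91 × 10^7 × 3.658 = 1171 m³
Ratio = ΔV_u / ΔV_c = Sy / S = 0.31 / 1.1 × 10^-5 = 28180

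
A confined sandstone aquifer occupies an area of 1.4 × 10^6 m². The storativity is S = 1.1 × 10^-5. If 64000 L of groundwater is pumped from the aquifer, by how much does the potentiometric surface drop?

ΔV = 64000 L = 64 m³
Δh = ΔV / (S × A) = 64 m³ / (1.1 × 10^-5 × 1.4 × 10^6 m²) = 4.156 m

Δh ≈ 4.16 m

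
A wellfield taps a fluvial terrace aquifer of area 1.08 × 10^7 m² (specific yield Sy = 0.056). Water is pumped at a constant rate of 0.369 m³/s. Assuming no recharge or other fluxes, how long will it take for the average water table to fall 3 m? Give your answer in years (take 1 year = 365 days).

ΔV = Sy × A × Δh = 0.056 × 1.08 × 10^7 × 3 = 1.814 × 10^6 m³
Q = 0.369 m³/s = 31880 m³/d
t = ΔV / Q = 1.814 × 10^6 m³ / 31880 m³/d = 56.91 d
t = 56.91 d ≈ 0.1559 years

t ≈ 0.156 years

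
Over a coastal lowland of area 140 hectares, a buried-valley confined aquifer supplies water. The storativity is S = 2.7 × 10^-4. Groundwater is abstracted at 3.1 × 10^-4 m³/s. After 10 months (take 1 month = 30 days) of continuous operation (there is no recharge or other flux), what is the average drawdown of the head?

A = 140 hectares = 1.4 × 10^6 m²
Q = 3.1 × 10^-4 m³/s = 26.78 m³/d
t = 10 months = 300 d
ΔV = Q × t = 26.78 m³/d × 300 d = 8035 m³
Δh = ΔV / (S × A) = 8035 / (2.7 × 10^-4 × 1.4 × 10^6) = 21.26 m

Δh ≈ 21.3 m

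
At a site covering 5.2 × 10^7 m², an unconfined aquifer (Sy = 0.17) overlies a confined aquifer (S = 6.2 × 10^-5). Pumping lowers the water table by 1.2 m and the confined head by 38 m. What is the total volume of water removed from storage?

ΔV ≈ 1.07 × 10^7 m³

Unconfined: ΔV_u = Sy × A × Δh_u = 0.17 × 5.2 × 10^7 × 1.2 = 1.061 × 10^7 m³
Confined: ΔV_c = S × A × Δh_c = 6.2 × 10^-5 × 5.2 × 10^7 × 38 = 1.225 × 10^5 m³
Total ΔV = 1.061 × 10^7 + 1.225 × 10^5 = 1.073 × 10^7 m³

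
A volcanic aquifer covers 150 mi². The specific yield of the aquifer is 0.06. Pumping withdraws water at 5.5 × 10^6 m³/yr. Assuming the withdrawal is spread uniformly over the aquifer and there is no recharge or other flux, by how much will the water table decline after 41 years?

Δh ≈ 9.67 m

A = 150 mi² = 3.885 × 10^8 m²
Q = 5.5 × 10^6 m³/yr = 15070 m³/d
t = 41 years = 14960 d
ΔV = Q × t = 15070 m³/d × 14960 d = 2.255 × 10^8 m³
Δh = ΔV / (Sy × A) = 2.255 × 10^8 / (0.06 × 3.885 × 10^8) = 9.674 m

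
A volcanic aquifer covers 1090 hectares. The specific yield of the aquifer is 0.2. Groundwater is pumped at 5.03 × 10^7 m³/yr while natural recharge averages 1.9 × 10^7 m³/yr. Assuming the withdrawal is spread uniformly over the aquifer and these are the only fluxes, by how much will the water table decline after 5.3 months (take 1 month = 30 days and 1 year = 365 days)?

A = 1090 hectares = 1.09 × 10^7 m²
Net abstraction = 5.03 × 10^7 − 1.9 × 10^7 = 3.13 × 10^7 m³/yr
Q_net = 3.13 × 10^7 m³/yr = 85750 m³/d
t = 5.3 months = 159 d
ΔV = Q × t = 85750 m³/d × 159 d = 1.363 × 10^7 m³
Δh = ΔV / (Sy × A) = 1.363 × 10^7 / (0.2 × 1.09 × 10^7) = 6.254 m

Δh ≈ 6.25 m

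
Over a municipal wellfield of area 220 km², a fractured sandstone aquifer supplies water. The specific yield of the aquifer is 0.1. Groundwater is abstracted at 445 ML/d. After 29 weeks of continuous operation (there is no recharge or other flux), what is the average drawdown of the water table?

A = 220 km² = 2.2 × 10^8 m²
Q = 445 ML/d = 4.45 × 10^5 m³/d
t = 29 weeks = 203 d
ΔV = Q × t = 4.45 × 10^5 m³/d × 203 d = 9.034 × 10^7 m³
Δh = ΔV / (Sy × A) = 9.034 × 10^7 / (0.1 × 2.2 × 10^8) = 4.106 m

Δh ≈ 4.11 m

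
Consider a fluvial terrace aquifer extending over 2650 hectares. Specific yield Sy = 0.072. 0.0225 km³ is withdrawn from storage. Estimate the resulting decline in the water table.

A = 2650 hectares = 2.65 × 10^7 m²
ΔV = 0.0225 km³ = 2.25 × 10^7 m³
Δh = ΔV / (Sy × A) = 2.25 × 10^7 m³ / (0.072 × 2.65 × 10^7 m²) = 11.79 m

Δh ≈ 11.8 m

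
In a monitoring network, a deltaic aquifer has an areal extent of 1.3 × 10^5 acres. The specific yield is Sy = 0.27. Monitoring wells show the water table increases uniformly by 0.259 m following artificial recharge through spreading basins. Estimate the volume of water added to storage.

ΔV ≈ 3.68 × 10^7 m³

A = 1.3 × 10^5 acres = 5.261 × 10^8 m²
ΔV = Sy × A × Δh = 0.27 × 5.261 × 10^8 m² × 0.259 m = 3.679 × 10^7 m³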